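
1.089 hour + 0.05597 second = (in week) 0.006482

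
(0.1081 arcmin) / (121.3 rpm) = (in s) 2.475e-06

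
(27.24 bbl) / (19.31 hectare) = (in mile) 1.394e-08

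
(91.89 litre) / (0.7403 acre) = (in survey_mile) 1.906e-08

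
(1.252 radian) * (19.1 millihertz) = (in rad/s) 0.02391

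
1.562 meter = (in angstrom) 1.562e+10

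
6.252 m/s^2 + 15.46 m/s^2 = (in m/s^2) 21.71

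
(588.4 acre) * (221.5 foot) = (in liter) 1.608e+11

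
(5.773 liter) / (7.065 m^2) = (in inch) 0.03217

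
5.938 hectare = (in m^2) 5.938e+04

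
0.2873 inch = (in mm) 7.297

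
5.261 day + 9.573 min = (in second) 4.551e+05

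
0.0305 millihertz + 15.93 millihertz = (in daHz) 0.001596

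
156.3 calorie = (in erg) 6.54e+09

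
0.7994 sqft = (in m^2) 0.07427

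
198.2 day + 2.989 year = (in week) 184.2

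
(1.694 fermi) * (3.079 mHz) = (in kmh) 1.878e-17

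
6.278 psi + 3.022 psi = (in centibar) 64.12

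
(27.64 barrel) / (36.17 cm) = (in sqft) 130.8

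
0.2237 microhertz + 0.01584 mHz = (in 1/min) 0.0009638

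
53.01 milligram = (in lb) 0.0001169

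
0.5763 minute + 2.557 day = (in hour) 61.38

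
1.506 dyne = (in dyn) 1.506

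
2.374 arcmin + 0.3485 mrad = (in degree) 0.05953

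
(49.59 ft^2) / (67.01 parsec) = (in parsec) 7.221e-35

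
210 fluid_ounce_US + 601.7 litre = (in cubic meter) 0.6079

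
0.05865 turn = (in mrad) 368.5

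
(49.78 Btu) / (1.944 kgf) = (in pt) 7.809e+06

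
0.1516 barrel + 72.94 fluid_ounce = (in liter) 26.26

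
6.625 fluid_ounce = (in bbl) 0.001232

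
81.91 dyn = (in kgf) 8.352e-05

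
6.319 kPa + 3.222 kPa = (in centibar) 9.541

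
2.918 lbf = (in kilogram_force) 1.324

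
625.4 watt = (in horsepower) 0.8387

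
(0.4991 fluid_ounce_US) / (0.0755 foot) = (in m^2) 0.0006414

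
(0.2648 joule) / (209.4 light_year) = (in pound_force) 3.005e-20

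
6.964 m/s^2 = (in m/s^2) 6.964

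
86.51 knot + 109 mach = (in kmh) 1.338e+05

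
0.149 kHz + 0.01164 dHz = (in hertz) 149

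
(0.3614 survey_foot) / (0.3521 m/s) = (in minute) 0.005214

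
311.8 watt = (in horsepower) 0.4181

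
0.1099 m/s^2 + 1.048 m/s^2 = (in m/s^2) 1.158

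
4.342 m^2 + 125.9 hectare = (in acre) 311.1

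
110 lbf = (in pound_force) 110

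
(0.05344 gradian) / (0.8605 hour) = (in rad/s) 2.71e-07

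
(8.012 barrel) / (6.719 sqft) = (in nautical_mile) 0.001102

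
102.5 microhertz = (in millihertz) 0.1025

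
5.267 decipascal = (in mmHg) 0.003951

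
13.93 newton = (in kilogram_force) 1.42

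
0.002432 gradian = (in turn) 6.08e-06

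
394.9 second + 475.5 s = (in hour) 0.2418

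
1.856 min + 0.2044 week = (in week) 0.2046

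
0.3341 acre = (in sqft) 1.455e+04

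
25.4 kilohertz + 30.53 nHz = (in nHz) 2.54e+13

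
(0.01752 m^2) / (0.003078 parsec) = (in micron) 1.845e-10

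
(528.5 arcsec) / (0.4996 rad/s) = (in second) 0.005129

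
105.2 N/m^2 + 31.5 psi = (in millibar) 2173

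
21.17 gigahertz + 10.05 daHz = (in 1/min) 1.27e+12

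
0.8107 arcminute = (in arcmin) 0.8107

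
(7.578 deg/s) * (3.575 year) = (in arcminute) 5.126e+10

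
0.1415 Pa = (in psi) 2.052e-05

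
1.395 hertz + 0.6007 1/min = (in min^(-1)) 84.3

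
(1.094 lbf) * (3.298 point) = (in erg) 5.662e+04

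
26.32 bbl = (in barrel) 26.32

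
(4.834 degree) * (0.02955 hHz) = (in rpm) 2.381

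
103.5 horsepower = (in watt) 7.718e+04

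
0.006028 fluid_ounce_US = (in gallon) 4.709e-05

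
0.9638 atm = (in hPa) 976.6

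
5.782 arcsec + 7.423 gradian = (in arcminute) 400.9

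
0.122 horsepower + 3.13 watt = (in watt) 94.11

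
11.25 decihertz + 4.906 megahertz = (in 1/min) 2.944e+08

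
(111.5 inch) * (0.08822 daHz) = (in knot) 4.857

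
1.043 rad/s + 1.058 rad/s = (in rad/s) 2.101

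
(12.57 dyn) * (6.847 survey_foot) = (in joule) 0.0002623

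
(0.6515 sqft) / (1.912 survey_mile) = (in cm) 0.001967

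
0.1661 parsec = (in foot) 1.682e+16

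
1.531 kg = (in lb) 3.375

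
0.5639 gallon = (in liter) 2.135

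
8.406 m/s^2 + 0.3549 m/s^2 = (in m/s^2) 8.761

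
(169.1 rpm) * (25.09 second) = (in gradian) 2.828e+04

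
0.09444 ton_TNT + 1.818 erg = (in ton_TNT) 0.09444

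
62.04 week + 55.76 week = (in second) 7.125e+07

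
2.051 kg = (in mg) 2.051e+06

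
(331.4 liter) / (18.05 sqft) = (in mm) 197.6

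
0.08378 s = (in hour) 2.327e-05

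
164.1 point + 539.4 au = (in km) 8.069e+10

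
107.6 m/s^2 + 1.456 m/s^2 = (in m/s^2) 109.1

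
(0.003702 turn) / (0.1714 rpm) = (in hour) 0.00036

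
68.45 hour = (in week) 0.4074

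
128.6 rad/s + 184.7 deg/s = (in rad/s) 131.8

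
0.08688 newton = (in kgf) 0.008859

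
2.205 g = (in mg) 2205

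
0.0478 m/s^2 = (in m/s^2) 0.0478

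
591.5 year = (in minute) 3.109e+08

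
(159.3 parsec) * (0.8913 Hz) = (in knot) 8.516e+18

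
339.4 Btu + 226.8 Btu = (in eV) 3.729e+24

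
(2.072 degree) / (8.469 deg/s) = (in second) 0.2447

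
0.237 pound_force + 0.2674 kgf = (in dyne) 3.677e+05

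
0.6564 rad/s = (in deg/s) 37.61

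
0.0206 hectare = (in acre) 0.0509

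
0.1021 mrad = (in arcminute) 0.351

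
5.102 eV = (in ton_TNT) 1.954e-28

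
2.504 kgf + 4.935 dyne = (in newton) 24.56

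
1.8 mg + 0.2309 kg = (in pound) 0.5091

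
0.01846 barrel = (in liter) 2.935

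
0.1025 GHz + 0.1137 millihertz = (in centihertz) 1.025e+10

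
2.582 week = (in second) 1.562e+06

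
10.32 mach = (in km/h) 1.265e+04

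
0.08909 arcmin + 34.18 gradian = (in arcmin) 1846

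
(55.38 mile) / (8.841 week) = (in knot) 0.0324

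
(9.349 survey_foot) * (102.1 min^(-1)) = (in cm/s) 484.9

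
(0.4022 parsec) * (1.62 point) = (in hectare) 7.093e+08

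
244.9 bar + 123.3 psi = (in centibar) 2.534e+04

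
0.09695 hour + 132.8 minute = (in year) 0.0002637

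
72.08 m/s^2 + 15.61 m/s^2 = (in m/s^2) 87.69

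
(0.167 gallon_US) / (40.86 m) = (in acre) 3.823e-09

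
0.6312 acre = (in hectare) 0.2554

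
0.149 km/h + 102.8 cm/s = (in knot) 2.079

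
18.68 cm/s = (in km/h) 0.6725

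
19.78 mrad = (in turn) 0.003148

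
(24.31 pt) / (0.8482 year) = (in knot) 6.232e-10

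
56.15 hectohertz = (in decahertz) 561.5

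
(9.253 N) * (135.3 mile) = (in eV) 1.258e+25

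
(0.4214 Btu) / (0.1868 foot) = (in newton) 7809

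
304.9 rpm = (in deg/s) 1829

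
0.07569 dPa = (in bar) 7.569e-08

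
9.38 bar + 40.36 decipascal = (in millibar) 9380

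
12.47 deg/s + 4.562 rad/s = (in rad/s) 4.78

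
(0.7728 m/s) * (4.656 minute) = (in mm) 2.159e+05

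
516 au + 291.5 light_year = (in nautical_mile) 1.489e+15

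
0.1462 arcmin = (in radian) 4.253e-05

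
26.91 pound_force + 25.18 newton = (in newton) 144.9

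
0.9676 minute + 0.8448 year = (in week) 44.05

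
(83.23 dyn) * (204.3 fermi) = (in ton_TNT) 4.064e-26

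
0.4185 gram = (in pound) 0.0009226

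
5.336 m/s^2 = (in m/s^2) 5.336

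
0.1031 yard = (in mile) 5.858e-05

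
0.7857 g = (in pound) 0.001732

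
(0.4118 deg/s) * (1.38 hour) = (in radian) 35.71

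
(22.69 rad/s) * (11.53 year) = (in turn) 1.313e+09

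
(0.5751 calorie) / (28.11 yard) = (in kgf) 0.009546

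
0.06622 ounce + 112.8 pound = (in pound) 112.8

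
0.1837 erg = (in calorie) 4.391e-09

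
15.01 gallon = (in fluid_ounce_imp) 2000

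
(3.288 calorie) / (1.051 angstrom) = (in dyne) 1.309e+16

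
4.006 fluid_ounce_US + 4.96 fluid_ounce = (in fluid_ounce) 8.966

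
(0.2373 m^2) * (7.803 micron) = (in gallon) 0.0004892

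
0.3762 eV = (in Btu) 5.713e-23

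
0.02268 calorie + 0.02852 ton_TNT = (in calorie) 2.852e+07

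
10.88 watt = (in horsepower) 0.01459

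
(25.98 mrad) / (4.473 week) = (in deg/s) 5.502e-07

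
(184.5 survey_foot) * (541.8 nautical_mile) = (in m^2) 5.643e+07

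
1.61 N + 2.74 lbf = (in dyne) 1.38e+06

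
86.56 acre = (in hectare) 35.03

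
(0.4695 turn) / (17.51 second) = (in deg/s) 9.653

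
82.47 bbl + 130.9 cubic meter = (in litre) 1.44e+05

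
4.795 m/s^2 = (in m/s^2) 4.795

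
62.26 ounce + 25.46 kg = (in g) 2.723e+04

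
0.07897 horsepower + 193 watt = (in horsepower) 0.3378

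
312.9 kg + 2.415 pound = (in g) 3.14e+05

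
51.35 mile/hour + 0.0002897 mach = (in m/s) 23.05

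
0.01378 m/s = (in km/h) 0.04961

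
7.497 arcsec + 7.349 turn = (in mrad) 4.618e+04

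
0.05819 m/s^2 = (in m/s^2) 0.05819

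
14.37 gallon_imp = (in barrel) 0.4109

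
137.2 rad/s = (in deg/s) 7861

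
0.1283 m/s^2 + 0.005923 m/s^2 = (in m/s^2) 0.1342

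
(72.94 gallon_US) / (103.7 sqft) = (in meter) 0.02866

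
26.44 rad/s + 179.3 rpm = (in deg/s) 2591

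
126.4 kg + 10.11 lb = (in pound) 288.8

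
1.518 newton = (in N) 1.518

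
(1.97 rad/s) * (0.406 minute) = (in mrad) 4.799e+04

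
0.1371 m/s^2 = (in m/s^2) 0.1371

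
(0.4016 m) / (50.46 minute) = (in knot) 0.0002578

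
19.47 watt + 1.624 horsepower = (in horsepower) 1.65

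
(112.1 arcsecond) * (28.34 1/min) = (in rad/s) 0.0002567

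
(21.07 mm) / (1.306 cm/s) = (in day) 1.867e-05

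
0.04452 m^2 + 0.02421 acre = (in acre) 0.02422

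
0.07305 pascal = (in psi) 1.06e-05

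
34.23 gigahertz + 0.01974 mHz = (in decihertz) 3.423e+11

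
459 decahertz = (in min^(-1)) 2.754e+05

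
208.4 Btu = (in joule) 2.199e+05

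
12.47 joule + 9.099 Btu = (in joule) 9612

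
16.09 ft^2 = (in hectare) 0.0001495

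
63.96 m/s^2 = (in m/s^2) 63.96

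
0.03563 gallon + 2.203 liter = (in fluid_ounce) 79.05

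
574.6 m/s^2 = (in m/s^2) 574.6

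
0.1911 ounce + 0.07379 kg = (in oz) 2.794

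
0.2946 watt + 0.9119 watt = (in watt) 1.207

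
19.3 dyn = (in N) 0.000193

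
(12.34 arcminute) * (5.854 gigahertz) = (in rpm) 2.007e+08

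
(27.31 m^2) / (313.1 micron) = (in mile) 54.2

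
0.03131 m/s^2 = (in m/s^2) 0.03131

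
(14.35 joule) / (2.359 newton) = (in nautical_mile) 0.003285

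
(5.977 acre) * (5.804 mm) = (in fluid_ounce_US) 4.747e+06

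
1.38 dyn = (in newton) 1.38e-05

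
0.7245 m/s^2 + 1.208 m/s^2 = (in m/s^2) 1.933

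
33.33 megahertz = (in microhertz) 3.333e+13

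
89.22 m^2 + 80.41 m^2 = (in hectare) 0.01696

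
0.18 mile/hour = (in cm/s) 8.047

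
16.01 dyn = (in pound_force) 3.599e-05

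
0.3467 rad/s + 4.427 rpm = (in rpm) 7.738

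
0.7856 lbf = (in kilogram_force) 0.3563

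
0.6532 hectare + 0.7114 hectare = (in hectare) 1.365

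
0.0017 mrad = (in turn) 2.706e-07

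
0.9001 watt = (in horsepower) 0.001207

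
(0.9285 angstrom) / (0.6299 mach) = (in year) 1.373e-20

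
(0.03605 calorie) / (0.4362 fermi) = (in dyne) 3.458e+19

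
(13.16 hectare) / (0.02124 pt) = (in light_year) 1.856e-06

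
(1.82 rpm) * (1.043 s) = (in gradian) 12.66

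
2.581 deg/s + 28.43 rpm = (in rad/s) 3.022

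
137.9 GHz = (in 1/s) 1.379e+11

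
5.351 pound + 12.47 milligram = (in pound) 5.351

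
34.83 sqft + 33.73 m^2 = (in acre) 0.009134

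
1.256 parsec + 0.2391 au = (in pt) 1.099e+20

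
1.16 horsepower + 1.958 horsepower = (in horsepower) 3.118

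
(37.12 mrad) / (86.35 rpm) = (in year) 1.302e-10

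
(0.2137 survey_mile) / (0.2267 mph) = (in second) 3394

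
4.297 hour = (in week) 0.02558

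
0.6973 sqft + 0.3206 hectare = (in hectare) 0.3206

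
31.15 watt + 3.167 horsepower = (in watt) 2393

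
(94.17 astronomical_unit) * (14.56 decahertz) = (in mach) 6.024e+12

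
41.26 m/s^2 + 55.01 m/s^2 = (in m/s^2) 96.27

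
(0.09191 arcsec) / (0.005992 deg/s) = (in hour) 1.184e-06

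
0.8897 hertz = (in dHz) 8.897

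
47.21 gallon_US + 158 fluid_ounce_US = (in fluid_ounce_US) 6201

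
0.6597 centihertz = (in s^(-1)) 0.006597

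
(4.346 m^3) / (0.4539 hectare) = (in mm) 0.9575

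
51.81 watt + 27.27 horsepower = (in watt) 2.039e+04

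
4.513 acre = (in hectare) 1.826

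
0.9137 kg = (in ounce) 32.23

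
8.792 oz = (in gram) 249.2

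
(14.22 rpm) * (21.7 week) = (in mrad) 1.954e+10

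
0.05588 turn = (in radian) 0.3511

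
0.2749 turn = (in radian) 1.727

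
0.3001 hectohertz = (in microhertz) 3.001e+07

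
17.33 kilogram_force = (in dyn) 1.699e+07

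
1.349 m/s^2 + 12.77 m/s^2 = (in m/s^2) 14.12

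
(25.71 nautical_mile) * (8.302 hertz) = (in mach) 1161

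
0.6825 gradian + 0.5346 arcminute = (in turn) 0.001731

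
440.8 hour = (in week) 2.624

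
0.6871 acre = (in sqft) 2.993e+04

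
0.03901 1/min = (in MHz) 6.502e-10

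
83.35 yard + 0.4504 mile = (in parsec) 2.596e-14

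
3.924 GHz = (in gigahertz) 3.924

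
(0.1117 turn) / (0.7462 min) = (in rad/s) 0.01568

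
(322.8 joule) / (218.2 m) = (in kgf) 0.1509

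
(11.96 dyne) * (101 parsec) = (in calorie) 8.909e+13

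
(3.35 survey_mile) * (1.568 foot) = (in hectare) 0.2577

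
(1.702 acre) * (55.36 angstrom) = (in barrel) 0.0002398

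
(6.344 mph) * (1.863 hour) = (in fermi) 1.902e+19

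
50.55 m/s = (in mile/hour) 113.1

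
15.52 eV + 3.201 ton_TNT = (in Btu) 1.269e+07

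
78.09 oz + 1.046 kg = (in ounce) 115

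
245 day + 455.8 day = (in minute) 1.009e+06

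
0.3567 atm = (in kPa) 36.14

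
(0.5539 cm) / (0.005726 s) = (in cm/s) 96.73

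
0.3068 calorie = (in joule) 1.284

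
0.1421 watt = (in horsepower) 0.0001906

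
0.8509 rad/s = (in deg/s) 48.75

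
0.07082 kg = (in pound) 0.1561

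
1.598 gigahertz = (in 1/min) 9.588e+10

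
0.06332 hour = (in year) 7.228e-06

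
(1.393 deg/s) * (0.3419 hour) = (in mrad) 2.992e+04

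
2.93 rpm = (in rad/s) 0.3068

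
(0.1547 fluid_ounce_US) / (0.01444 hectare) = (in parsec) 1.027e-24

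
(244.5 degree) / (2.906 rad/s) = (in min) 0.02447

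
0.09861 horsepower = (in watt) 73.53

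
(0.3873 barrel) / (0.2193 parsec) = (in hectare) 9.1e-22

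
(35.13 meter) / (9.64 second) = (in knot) 7.084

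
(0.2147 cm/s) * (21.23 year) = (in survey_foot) 4.716e+06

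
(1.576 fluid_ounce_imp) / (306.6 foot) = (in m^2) 4.792e-07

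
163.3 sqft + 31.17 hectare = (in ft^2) 3.355e+06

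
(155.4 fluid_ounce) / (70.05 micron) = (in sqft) 706.2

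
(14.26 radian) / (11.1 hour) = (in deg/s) 0.02045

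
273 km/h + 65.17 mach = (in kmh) 8.016e+04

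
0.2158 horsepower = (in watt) 160.9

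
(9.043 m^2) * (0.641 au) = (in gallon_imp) 1.907e+14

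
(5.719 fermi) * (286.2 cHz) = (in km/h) 5.892e-14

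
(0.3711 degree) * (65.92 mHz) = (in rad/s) 0.000427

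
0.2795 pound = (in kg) 0.1268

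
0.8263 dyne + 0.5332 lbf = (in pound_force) 0.5332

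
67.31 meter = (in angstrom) 6.731e+11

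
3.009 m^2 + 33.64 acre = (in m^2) 1.361e+05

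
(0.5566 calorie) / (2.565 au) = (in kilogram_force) 6.189e-13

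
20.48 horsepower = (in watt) 1.527e+04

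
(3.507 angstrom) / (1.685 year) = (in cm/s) 6.6e-16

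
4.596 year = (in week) 239.6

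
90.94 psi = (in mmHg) 4703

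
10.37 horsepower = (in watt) 7733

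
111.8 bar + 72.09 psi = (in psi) 1694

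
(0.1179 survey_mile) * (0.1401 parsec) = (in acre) 2.027e+14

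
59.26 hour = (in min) 3556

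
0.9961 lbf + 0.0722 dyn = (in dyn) 4.431e+05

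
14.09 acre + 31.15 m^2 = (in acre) 14.1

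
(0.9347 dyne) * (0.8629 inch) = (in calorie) 4.896e-08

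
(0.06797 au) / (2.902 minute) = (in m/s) 5.84e+07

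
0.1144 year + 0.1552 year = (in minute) 1.417e+05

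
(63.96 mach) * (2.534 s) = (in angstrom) 5.519e+14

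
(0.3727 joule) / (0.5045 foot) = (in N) 2.424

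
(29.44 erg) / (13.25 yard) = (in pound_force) 5.463e-08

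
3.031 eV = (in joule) 4.856e-19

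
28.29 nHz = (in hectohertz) 2.829e-10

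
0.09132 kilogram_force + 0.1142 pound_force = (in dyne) 1.404e+05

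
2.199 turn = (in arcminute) 4.75e+04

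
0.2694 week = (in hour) 45.26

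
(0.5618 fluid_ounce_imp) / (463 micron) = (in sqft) 0.3711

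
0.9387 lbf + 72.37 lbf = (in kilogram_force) 33.25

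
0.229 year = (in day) 83.58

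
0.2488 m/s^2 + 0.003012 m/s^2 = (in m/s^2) 0.2518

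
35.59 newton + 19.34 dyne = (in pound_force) 8.001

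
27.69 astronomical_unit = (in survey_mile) 2.574e+09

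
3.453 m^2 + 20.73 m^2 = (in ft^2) 260.3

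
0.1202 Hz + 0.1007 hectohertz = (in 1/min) 611.4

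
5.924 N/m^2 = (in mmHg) 0.04443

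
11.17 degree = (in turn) 0.03103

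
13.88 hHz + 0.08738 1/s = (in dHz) 1.388e+04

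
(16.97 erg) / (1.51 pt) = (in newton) 0.003186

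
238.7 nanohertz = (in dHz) 2.387e-06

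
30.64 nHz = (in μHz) 0.03064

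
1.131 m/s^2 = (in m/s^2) 1.131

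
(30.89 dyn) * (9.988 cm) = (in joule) 3.085e-05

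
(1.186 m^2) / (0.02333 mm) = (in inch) 2.001e+06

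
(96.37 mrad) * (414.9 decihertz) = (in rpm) 38.18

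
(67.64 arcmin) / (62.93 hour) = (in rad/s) 8.685e-08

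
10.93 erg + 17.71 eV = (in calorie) 2.612e-07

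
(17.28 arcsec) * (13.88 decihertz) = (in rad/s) 0.0001163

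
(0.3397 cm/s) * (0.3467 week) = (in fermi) 7.123e+17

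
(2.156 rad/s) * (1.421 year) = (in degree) 5.536e+09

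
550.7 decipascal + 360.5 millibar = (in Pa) 3.611e+04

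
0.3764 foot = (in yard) 0.1255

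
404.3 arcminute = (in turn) 0.01872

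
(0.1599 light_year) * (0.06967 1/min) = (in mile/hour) 3.929e+12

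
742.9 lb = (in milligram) 3.37e+08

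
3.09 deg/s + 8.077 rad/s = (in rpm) 77.64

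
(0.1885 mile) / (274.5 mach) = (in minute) 5.409e-05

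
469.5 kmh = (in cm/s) 1.304e+04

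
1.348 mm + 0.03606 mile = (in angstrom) 5.803e+11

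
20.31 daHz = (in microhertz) 2.031e+08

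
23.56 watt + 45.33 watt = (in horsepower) 0.09238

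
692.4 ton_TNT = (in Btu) 2.746e+09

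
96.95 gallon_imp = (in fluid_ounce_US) 1.49e+04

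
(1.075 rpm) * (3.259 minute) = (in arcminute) 7.567e+04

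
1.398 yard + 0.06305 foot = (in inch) 51.08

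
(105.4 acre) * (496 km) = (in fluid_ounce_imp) 7.446e+15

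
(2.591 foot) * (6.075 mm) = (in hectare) 4.798e-07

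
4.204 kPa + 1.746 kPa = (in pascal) 5950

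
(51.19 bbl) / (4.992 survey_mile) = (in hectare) 1.013e-07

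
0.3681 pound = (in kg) 0.167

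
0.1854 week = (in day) 1.298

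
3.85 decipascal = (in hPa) 0.00385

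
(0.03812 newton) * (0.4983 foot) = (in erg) 5.79e+04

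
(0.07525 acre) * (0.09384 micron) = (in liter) 0.02858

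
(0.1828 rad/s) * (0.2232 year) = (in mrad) 1.287e+09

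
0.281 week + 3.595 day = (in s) 4.806e+05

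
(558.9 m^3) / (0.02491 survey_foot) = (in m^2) 7.361e+04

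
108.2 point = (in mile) 2.372e-05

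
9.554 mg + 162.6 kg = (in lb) 358.5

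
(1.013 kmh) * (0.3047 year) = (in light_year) 2.858e-10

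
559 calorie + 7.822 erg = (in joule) 2339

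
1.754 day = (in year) 0.004805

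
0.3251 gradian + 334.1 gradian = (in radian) 5.253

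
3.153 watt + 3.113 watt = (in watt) 6.266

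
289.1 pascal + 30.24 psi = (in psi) 30.28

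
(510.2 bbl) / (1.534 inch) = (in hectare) 0.2082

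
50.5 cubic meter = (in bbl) 317.6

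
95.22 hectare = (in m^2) 9.522e+05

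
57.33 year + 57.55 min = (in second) 1.808e+09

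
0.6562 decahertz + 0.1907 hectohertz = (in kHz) 0.02563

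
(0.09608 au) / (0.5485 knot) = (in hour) 1.415e+07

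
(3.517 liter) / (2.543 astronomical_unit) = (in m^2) 9.245e-15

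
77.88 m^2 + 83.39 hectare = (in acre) 206.1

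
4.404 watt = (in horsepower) 0.005906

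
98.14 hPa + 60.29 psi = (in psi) 61.71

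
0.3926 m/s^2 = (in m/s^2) 0.3926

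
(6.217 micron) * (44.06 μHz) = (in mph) 6.127e-10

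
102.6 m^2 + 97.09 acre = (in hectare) 39.3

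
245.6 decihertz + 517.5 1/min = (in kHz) 0.03318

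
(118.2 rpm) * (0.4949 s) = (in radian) 6.126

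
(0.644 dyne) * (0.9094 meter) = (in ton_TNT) 1.4e-15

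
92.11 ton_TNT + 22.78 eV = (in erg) 3.854e+18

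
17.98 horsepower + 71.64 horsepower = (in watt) 6.683e+04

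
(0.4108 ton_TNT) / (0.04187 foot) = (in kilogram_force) 1.373e+10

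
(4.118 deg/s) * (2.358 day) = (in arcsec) 3.02e+09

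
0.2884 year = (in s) 9.095e+06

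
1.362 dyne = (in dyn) 1.362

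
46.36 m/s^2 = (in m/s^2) 46.36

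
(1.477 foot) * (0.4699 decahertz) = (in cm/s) 211.5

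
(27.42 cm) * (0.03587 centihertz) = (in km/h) 0.0003541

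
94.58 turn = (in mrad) 5.943e+05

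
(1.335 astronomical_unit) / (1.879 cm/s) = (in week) 1.757e+07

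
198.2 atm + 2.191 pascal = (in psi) 2913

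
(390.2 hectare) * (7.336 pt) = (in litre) 1.01e+07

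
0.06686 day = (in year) 0.0001832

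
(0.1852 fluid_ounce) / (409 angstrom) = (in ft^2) 1441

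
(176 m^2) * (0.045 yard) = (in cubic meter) 7.242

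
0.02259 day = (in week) 0.003227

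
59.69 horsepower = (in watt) 4.451e+04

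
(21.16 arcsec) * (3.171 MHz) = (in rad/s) 325.3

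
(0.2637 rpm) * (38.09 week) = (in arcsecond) 1.312e+11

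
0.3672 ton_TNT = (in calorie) 3.672e+08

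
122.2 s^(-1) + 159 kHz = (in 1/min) 9.547e+06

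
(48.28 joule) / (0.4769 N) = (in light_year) 1.07e-14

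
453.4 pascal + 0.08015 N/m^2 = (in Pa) 453.5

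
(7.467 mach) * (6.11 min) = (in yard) 1.019e+06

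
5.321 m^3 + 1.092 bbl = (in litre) 5495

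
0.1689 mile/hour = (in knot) 0.1468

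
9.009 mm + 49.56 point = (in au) 1.771e-13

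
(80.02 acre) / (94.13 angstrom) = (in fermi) 3.44e+28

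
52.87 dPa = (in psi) 0.0007668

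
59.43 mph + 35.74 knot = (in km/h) 161.8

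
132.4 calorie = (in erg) 5.54e+09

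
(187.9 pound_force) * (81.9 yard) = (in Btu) 59.33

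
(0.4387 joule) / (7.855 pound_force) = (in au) 8.393e-14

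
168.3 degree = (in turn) 0.4675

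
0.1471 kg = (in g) 147.1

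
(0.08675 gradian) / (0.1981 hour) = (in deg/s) 0.0001095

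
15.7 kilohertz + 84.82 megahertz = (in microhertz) 8.484e+13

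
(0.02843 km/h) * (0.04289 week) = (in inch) 8065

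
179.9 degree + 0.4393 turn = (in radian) 5.9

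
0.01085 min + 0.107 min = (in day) 8.184e-05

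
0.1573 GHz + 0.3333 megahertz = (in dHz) 1.576e+09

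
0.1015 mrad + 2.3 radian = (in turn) 0.3661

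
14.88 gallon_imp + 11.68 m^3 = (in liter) 1.175e+04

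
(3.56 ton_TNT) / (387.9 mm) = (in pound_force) 8.632e+09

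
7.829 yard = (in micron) 7.159e+06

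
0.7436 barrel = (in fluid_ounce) 3998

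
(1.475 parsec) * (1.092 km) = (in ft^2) 5.35e+20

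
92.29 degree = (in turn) 0.2564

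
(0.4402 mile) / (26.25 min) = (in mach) 0.001321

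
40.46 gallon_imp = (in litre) 183.9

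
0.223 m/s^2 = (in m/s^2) 0.223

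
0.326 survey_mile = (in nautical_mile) 0.2833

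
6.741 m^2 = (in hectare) 0.0006741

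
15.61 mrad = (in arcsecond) 3220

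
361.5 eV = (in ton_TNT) 1.384e-26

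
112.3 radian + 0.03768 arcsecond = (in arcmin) 3.861e+05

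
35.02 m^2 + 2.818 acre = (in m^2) 1.144e+04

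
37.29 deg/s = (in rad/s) 0.6508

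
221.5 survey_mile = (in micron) 3.565e+11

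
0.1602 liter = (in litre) 0.1602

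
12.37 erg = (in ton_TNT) 2.957e-16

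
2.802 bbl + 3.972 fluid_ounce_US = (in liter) 445.6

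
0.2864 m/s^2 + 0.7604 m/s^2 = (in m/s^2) 1.047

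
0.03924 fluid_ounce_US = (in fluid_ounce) 0.03924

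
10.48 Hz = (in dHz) 104.8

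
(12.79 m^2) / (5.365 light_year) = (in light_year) 2.663e-32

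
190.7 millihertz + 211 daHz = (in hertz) 2110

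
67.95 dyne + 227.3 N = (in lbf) 51.1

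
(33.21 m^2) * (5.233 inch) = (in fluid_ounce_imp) 1.554e+05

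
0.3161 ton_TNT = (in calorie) 3.161e+08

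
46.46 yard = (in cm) 4248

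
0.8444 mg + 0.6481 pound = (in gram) 294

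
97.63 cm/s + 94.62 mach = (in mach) 94.62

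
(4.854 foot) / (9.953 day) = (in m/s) 1.72e-06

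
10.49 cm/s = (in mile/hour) 0.2347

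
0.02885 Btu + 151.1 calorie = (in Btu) 0.6281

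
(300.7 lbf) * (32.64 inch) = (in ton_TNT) 2.65e-07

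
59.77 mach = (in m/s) 2.035e+04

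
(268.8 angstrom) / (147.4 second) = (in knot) 3.545e-10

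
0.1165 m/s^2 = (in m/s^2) 0.1165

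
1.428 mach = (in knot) 945.2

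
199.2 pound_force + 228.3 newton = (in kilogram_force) 113.6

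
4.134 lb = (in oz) 66.14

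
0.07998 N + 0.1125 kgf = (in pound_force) 0.266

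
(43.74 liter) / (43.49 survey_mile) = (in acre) 1.544e-10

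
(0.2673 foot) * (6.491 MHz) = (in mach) 1553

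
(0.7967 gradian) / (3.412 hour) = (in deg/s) 5.837e-05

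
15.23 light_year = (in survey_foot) 4.727e+17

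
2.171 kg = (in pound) 4.786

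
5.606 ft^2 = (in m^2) 0.5208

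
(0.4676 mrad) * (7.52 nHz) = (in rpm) 3.358e-11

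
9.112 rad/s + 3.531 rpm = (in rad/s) 9.482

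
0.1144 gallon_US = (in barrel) 0.002724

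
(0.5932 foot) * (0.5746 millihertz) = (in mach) 3.051e-07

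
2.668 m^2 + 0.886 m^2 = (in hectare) 0.0003554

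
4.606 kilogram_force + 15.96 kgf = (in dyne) 2.017e+07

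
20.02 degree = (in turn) 0.05561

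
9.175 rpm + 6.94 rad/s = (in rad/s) 7.901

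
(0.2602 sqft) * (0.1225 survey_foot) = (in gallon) 0.2384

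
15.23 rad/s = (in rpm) 145.4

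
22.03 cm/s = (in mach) 0.000647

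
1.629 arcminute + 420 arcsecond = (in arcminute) 8.629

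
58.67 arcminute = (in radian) 0.01707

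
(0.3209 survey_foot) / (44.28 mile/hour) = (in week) 8.17e-09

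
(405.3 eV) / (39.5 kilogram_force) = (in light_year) 1.772e-35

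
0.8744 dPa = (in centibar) 8.744e-05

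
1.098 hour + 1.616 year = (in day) 589.9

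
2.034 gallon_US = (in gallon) 2.034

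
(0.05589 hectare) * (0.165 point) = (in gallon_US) 8.594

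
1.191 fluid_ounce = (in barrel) 0.0002215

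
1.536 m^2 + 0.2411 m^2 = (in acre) 0.0004391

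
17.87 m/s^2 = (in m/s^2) 17.87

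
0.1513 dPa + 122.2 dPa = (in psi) 0.001775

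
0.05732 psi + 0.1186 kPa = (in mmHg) 3.854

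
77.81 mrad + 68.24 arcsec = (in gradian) 4.975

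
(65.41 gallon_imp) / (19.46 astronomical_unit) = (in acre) 2.524e-17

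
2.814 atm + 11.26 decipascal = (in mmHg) 2139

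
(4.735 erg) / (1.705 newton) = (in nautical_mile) 1.5e-10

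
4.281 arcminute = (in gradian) 0.07928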